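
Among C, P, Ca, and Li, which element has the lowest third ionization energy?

P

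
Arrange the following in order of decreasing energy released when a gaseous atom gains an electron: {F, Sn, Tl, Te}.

F, Te, Sn, Tl

Electron affinity generally becomes more exothermic across a period toward the halogens and less exothermic down a group.
Neither a single period nor a single group — weigh both effects.
Sn > Tl: relative to Tl, both the across-period and down-group shifts push Sn's electron affinity up.
Te > Sn: Te lies to the right of Sn in period 5, so the across-period effect alone puts Te higher.
F > Te: both effects reinforce here, so F is clearly the higher of the two.
Tabulated electron affinity (kJ/mol): F 328, Sn 107, Te 190, Tl 19.
So from highest to lowest: F > Te > Sn > Tl.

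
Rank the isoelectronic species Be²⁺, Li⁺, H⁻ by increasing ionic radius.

Be²⁺ < Li⁺ < H⁻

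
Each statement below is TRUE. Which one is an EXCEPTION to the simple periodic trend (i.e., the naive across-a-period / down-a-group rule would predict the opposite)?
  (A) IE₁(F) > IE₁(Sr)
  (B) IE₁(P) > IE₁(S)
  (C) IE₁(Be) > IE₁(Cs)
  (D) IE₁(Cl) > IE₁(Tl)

(B)

The general trend: first ionization energy increases across a period and decreases down a group.
(A) F (period 2, group 17) vs Sr (period 5, group 2): the stated order agrees with the simple trend.
(B) P (period 3, group 15) vs S (period 3, group 16): the stated order contradicts the simple trend.
(C) Be (period 2, group 2) vs Cs (period 6, group 1): the stated order agrees with the simple trend.
(D) Cl (period 3, group 17) vs Tl (period 6, group 13): the stated order agrees with the simple trend.
The exception is (B): S (3p⁴) ionizes more easily than half-filled P (3p³) because the paired 3p electron in S is pushed out by e⁻–e⁻ repulsion.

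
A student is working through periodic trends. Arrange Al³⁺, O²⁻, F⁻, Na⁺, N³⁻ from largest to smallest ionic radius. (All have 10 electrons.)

N³⁻ > O²⁻ > F⁻ > Na⁺ > Al³⁺

All of these have 10 electrons, so size is governed by nuclear charge alone: the more protons, the stronger the pull on the same electron cloud, and the smaller the ion.
Nuclear charges: Al³⁺ (Z=13), Na⁺ (Z=11), F⁻ (Z=9), O²⁻ (Z=8), N³⁻ (Z=7).
Largest to smallest: N³⁻ > O²⁻ > F⁻ > Na⁺ > Al³⁺.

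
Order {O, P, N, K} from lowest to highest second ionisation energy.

After 1 electron has been removed, what remains? O⁺ still has 5 valence electrons; P⁺ still has 4 valence electrons; N⁺ still has 4 valence electrons; K⁺ is the bare [Ar] core.
Usually core removal costs more than valence removal, but here the competition is close: a tightly held n=2 valence electron can cost more to remove than an n=3 core electron, so the actual values have to decide it.
Valence configurations: O⁺ [He]2s²2p³, P⁺ [Ne]3s²3p², N⁺ [He]2s²2p².
Approximate IE_2 values (kJ/mol): O 3388, P 1907, N 2856, K 3052.
So the second ionization energies run P < N < K < O.

P < N < K < O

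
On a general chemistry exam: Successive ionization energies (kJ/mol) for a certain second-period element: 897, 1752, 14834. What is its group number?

Group 2

Look for the largest jump between consecutive ionization energies: IE3/IE2 ≈ 8.5, far larger than any earlier ratio.
That jump marks the point where a core electron is being removed. So the atom has 2 valence electrons.
A main-group element with 2 valence electrons is in group 2.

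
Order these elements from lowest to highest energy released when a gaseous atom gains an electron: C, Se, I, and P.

P < C < Se < I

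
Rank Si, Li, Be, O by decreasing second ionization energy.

IE_2 is the cost of taking one more electron from the +1 cation: Si⁺ still has 3 valence electrons; Li⁺ is the bare [He] core; Be⁺ still has 1 valence electron; O⁺ still has 5 valence electrons.
Breaking into a closed-shell core is much more expensive than removing a leftover valence electron — Li has the largest IE_2 here.
Valence configurations: Si⁺ [Ne]3s²3p¹, Be⁺ [He]2s¹, O⁺ [He]2s²2p³.
Approximate IE_2 values (kJ/mol): Si 1577, Li 7298, Be 1757, O 3388.
So the second ionization energies run Si < Be < O < Li.

Li, O, Be, Si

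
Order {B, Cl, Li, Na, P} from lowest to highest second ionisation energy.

P < Cl < B < Na < Li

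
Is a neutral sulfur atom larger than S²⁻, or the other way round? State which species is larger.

Forming S²⁻ adds 2 electrons to S. More electron–electron repulsion in the same shell, with unchanged nuclear charge, lets the cloud expand.
An anion is larger than its parent atom: S²⁻ > S.

S²⁻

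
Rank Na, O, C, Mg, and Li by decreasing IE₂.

Li > Na > O > C > Mg

After 1 electron has been removed, what remains? Na⁺ is the bare [Ne] core; O⁺ still has 5 valence electrons; C⁺ still has 3 valence electrons; Mg⁺ still has 1 valence electron; Li⁺ is the bare [He] core.
Breaking into a closed-shell core is much more expensive than removing a leftover valence electron — Na and Li have the largest IE_2 here.
Valence configurations: O⁺ [He]2s²2p³, C⁺ [He]2s²2p¹, Mg⁺ [Ne]3s¹.
Approximate IE_2 values (kJ/mol): Na 4562, O 3388, C 2353, Mg 1451, Li 7298.
So the second ionization energies run Mg < C < O < Na < Li.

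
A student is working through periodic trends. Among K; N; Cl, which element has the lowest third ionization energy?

Cl

IE_3 is the cost of taking one more electron from the +2 cation: K²⁺ is already 1 electron into the core; N²⁺ still has 3 valence electrons; Cl²⁺ still has 5 valence electrons.
Usually core removal costs more than valence removal, but here the competition is close: a tightly held n=2 valence electron can cost more to remove than an n=3 core electron, so the actual values have to decide it.
Valence configurations: N²⁺ [He]2s²2p¹, Cl²⁺ [Ne]3s²3p³.
The numbers (kJ/mol): K 4420, N 4578, Cl 3822.
Overall IE_3 order: Cl < K < N.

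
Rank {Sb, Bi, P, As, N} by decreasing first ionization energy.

Across a period the outer electron is held more tightly (higher IE₁); down a group it sits in a higher shell, more shielded, and comes off more easily.
All are in group 15, so first ionization energy increases up the group.
So from highest to lowest: N > P > As > Sb > Bi.

N, P, As, Sb, Bi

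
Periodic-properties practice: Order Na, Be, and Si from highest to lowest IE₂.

Na > Be > Si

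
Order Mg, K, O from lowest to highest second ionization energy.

Mg < K < O

IE_2 is the cost of taking one more electron from the +1 cation: Mg⁺ still has 1 valence electron; K⁺ is the bare [Ar] core; O⁺ still has 5 valence electrons.
Usually core removal costs more than valence removal, but here the competition is close: a tightly held n=2 valence electron can cost more to remove than an n=3 core electron, so the actual values have to decide it.
Valence configurations: Mg⁺ [Ne]3s¹, O⁺ [He]2s²2p³.
Tabulated IE_2 (kJ/mol): Mg 1451, K 3052, O 3388.
Putting it together, IE_2: Mg < K < O.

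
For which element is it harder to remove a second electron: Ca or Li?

Li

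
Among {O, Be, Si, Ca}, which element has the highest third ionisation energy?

Be

Consider each +2 ion: O²⁺ still has 4 valence electrons; Be²⁺ is the bare [He] core; Si²⁺ still has 2 valence electrons; Ca²⁺ is the bare [Ar] core.
Usually core removal costs more than valence removal, but here the competition is close: a tightly held n=2 valence electron can cost more to remove than an n=3 core electron, so the actual values have to decide it.
Valence configurations: O²⁺ [He]2s²2p², Si²⁺ [Ne]3s².
Approximate IE_3 values (kJ/mol): O 5300, Be 14849, Si 3232, Ca 4912.
So the third ionization energies run Si < Ca < O < Be.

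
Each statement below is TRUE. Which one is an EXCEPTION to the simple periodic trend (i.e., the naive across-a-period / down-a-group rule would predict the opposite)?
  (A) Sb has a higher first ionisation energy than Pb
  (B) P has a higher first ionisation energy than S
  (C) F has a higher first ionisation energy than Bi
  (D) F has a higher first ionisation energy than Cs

(B)

The general trend: first ionisation energy increases across a period and decreases down a group.
(A) Sb (period 5, group 15) vs Pb (period 6, group 14): the stated order agrees with the simple trend.
(B) P (period 3, group 15) vs S (period 3, group 16): the stated order contradicts the simple trend.
(C) F (period 2, group 17) vs Bi (period 6, group 15): the stated order agrees with the simple trend.
(D) F (period 2, group 17) vs Cs (period 6, group 1): the stated order agrees with the simple trend.
The exception is (B): S (3p⁴) ionizes more easily than half-filled P (3p³) because the paired 3p electron in S is pushed out by e⁻–e⁻ repulsion.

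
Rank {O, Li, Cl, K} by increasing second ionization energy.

IE_2 is the cost of taking one more electron from the +1 cation: O⁺ still has 5 valence electrons; Li⁺ is the bare [He] core; Cl⁺ still has 6 valence electrons; K⁺ is the bare [Ar] core.
Usually core removal costs more than valence removal, but here the competition is close: a tightly held n=2 valence electron can cost more to remove than an n=3 core electron, so the actual values have to decide it.
Valence configurations: O⁺ [He]2s²2p³, Cl⁺ [Ne]3s²3p⁴.
Tabulated IE_2 (kJ/mol): O 3388, Li 7298, Cl 2298, K 3052.
Hence IE_2: Cl < K < O < Li.

Cl < K < O < Li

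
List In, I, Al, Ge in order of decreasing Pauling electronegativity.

Smaller atoms with higher effective nuclear charge are more electronegative.
Neither a single period nor a single group — weigh both effects.
In > Al: this pair runs against the simple trend — see the exception note.
Ge > In: relative to In, both the across-period and down-group shifts push Ge's electronegativity up.
I > Ge: period and group pull opposite ways; the across-period shift dominates (2.66 vs 2.01).
Note the exception: In has a higher electronegativity than Al, contrary to the simple trend — poor shielding by filled d (and f) subshells raises the heavier element's effective nuclear charge more than the simple down-group trend predicts.
Tabulated electronegativity (Pauling): Al 1.61, Ge 2.01, In 1.78, I 2.66.
So from highest to lowest: I > Ge > In > Al.

I > Ge > In > Al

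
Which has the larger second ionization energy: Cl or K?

K

After 1 electron has been removed, what remains? Cl⁺ still has 6 valence electrons; K⁺ is the bare [Ar] core.
Core electrons are held far more tightly than valence electrons, so K tops the IE_2 order.
Tabulated IE_2 (kJ/mol): Cl 2298, K 3052.
Overall IE_2 order: Cl < K.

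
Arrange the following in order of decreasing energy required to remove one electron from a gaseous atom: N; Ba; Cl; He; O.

He is in period 1, group 18; N is in period 2, group 15; O is in period 2, group 16; Cl is in period 3, group 17; Ba is in period 6, group 2.
Across a period the outer electron is held more tightly (higher IE₁); down a group it sits in a higher shell, more shielded, and comes off more easily.
Here both period and group differ, so the two effects have to be weighed against each other.
Cl > Ba: both effects reinforce here, so Cl is clearly the higher of the two.
O > Cl: period and group pull opposite ways; the down-group shift dominates (1314 vs 1251 kJ/mol).
N > O: this pair runs against the simple trend — see the exception note.
He > N: both effects reinforce here, so He is clearly the higher of the two.
Note the exception: N has a higher first ionization energy than O, contrary to the simple trend — pairing an electron in O's 2p⁴ costs repulsion energy, so O ionizes more easily than half-filled N (2p³).
Tabulated first ionization energy (kJ/mol): He 2372, N 1402, O 1314, Cl 1251, Ba 503.
So from highest to lowest: He > N > O > Cl > Ba.

He > N > O > Cl > Ba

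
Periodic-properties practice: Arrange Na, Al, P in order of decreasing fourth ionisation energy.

Al > Na > P

After 3 electrons have been removed, what remains? Na³⁺ is already 2 electrons into the core; Al³⁺ is the bare [Ne] core; P³⁺ still has 2 valence electrons.
Breaking into a closed-shell core is much more expensive than removing a leftover valence electron — Na and Al have the largest IE_4 here.
Tabulated IE_4 (kJ/mol): Na 9543, Al 11577, P 4964.
Hence IE_4: P < Na < Al.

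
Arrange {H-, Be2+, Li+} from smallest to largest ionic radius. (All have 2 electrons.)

Be2+, Li+, H-

All of these have 2 electrons, so size is governed by nuclear charge alone: the more protons, the stronger the pull on the same electron cloud, and the smaller the ion.
Nuclear charges: Be2+ (Z=4), Li+ (Z=3), H- (Z=1).
Smallest to largest: Be2+ < Li+ < H-.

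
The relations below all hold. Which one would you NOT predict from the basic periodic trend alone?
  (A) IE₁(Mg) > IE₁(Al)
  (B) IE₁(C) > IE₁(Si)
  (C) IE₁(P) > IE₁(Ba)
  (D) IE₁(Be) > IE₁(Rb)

The general trend: first ionisation energy increases across a period and decreases down a group.
(A) Mg (period 3, group 2) vs Al (period 3, group 13): the stated order contradicts the simple trend.
(B) C (period 2, group 14) vs Si (period 3, group 14): the stated order agrees with the simple trend.
(C) P (period 3, group 15) vs Ba (period 6, group 2): the stated order agrees with the simple trend.
(D) Be (period 2, group 2) vs Rb (period 5, group 1): the stated order agrees with the simple trend.
The exception is (A): Al's single 3p electron is easier to remove than one from Mg's filled 3s².

(A)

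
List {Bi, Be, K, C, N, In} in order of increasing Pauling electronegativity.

K < Be < In < Bi < C < N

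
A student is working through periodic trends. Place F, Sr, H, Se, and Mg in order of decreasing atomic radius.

Sr > Mg > Se > F > H

H is in period 1, group 1; F is in period 2, group 17; Mg is in period 3, group 2; Se is in period 4, group 16; Sr is in period 5, group 2.
Radius decreases left→right (rising Z_eff, same n) and increases top→bottom (higher n).
These span different periods and groups, so the two trends combine.
F > H: the two effects oppose for this pair; the down-group effect wins (64 vs 32 pm).
Se > F: both effects reinforce here, so Se is clearly the larger of the two.
Mg > Se: the two effects oppose for this pair; the across-period effect wins (139 vs 116 pm).
Sr > Mg: Sr sits below Mg in group 2, so the down-group effect alone puts Sr larger.
Tabulated atomic radius (pm): H 32, F 64, Mg 139, Se 116, Sr 185.
So from largest to smallest: Sr > Mg > Se > F > H.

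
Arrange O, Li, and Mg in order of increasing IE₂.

Mg < O < Li

The second ionization energy removes an electron from the +1 ion. For each element: O⁺ still has 5 valence electrons; Li⁺ is the bare [He] core; Mg⁺ still has 1 valence electron.
Core electrons are held far more tightly than valence electrons, so Li tops the IE_2 order.
Valence configurations: O⁺ [He]2s²2p³, Mg⁺ [Ne]3s¹.
Tabulated IE_2 (kJ/mol): O 3388, Li 7298, Mg 1451.
Hence IE_2: Mg < O < Li.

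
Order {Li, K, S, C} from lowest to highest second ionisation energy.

S, C, K, Li

IE_2 is the cost of taking one more electron from the +1 cation: Li⁺ is the bare [He] core; K⁺ is the bare [Ar] core; S⁺ still has 5 valence electrons; C⁺ still has 3 valence electrons.
Pulling an electron out of a noble-gas core costs far more than removing a remaining valence electron, so K and Li sit at the high end of IE_2.
Valence configurations: S⁺ [Ne]3s²3p³, C⁺ [He]2s²2p¹.
Tabulated IE_2 (kJ/mol): Li 7298, K 3052, S 2252, C 2353.
Hence IE_2: S < C < K < Li.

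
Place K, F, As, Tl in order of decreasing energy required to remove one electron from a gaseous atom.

F is in period 2, group 17; K is in period 4, group 1; As is in period 4, group 15; Tl is in period 6, group 13.
First ionization energy rises across a period (greater Z_eff holds electrons more tightly) and falls down a group (valence electrons are farther from the nucleus).
These span different periods and groups, so the two trends combine.
Tl > K: the two effects oppose for this pair; the across-period effect wins (589 vs 419 kJ/mol).
As > Tl: relative to Tl, both the across-period and down-group shifts push As's first ionization energy up.
F > As: relative to As, both the across-period and down-group shifts push F's first ionization energy up.
Approximate values (kJ/mol): F 1681, K 419, As 947, Tl 589.
So from highest to lowest: F > As > Tl > K.

F > As > Tl > K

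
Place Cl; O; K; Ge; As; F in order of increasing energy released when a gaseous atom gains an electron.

K, As, Ge, O, F, Cl

O is in period 2, group 16; F is in period 2, group 17; Cl is in period 3, group 17; K is in period 4, group 1; Ge is in period 4, group 14; As is in period 4, group 15.
Atoms with high Z_eff and room in the valence shell (especially the halogens) have the most exothermic electron affinities.
Neither a single period nor a single group — weigh both effects.
As > K: As lies to the right of K in period 4, so the across-period effect alone puts As higher.
Ge > As: this pair runs against the simple trend — see the exception note.
O > Ge: relative to Ge, both the across-period and down-group shifts push O's electron affinity up.
F > O: F lies to the right of O in period 2, so the across-period effect alone puts F higher.
Cl > F: this pair runs against the simple trend — see the exception note.
Note the exception: Ge has a higher electron affinity than As, contrary to the simple trend — adding an electron to As's half-filled 4p³ is unfavourable, so Ge (4p²) has the more exothermic EA.
Note the exception: Cl has a higher electron affinity than F, contrary to the simple trend — F's small 2p subshell makes the incoming electron feel strong e⁻–e⁻ repulsion, so Cl actually releases more energy on gaining an electron.
Tabulated electron affinity (kJ/mol): O 141, F 328, Cl 349, K 48, Ge 119, As 78.
So from lowest to highest: K < As < Ge < O < F < Cl.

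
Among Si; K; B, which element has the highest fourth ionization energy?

B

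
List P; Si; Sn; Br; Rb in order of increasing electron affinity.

Adding an electron releases more energy for atoms nearer the top right (short of the noble gases).
These span different periods and groups, so the two trends combine.
P > Rb: relative to Rb, both the across-period and down-group shifts push P's electron affinity up.
Sn > P: this pair runs against the simple trend — see the exception note.
Si > Sn: Si sits above Sn in group 14, so the down-group effect alone puts Si higher.
Br > Si: the two effects oppose for this pair; the across-period effect wins (325 vs 134 kJ/mol).
Note the exception: Sn has a higher electron affinity than P, contrary to the simple trend — adding an electron to P's half-filled np³ subshell costs electron-pairing energy.
Note the exception: Si has a higher electron affinity than P, contrary to the simple trend — adding an electron to P's half-filled 3p³ is unfavourable, so Si (3p²) has the more exothermic EA.
For reference (kJ/mol): Si 134, P 72, Br 325, Rb 47, Sn 107.
So from lowest to highest: Rb < P < Sn < Si < Br.

Rb < P < Sn < Si < Br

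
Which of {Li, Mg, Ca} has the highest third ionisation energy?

IE_3 is the cost of taking one more electron from the +2 cation: Li²⁺ is already 1 electron into the core; Mg²⁺ is the bare [Ne] core; Ca²⁺ is the bare [Ar] core.
All of these are removing an electron from a noble-gas core or deeper; the smaller core (lower principal quantum number) is held far more tightly, and within a period the higher nuclear charge binds the same core more tightly.
Tabulated IE_3 (kJ/mol): Li 11815, Mg 7733, Ca 4912.
So the third ionization energies run Ca < Mg < Li.

Li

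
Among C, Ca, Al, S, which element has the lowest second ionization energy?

Ca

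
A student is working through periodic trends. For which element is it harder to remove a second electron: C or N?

N

The second ionization energy removes an electron from the +1 ion. For each element: C⁺ still has 3 valence electrons; N⁺ still has 4 valence electrons.
All are still removing valence electrons, so compare the +1 ions as you would atoms: IE_2 generally rises across a period (higher Z_eff) and falls down a group (larger shell), subject to the usual subshell exceptions.
Valence configurations: C⁺ [He]2s²2p¹, N⁺ [He]2s²2p².
Tabulated IE_2 (kJ/mol): C 2353, N 2856.
Overall IE_2 order: C < N.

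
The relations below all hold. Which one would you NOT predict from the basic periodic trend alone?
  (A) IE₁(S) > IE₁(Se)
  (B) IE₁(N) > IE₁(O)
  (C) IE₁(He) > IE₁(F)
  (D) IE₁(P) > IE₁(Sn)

The general trend: first ionisation energy increases across a period and decreases down a group.
(A) S (period 3, group 16) vs Se (period 4, group 16): the stated order agrees with the simple trend.
(B) N (period 2, group 15) vs O (period 2, group 16): the stated order contradicts the simple trend.
(C) He (period 1, group 18) vs F (period 2, group 17): the stated order agrees with the simple trend.
(D) P (period 3, group 15) vs Sn (period 5, group 14): the stated order agrees with the simple trend.
The exception is (B): pairing an electron in O's 2p⁴ costs repulsion energy, so O ionizes more easily than half-filled N (2p³).

(B)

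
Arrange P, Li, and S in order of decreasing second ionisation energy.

The second ionization energy removes an electron from the +1 ion. For each element: P⁺ still has 4 valence electrons; Li⁺ is the bare [He] core; S⁺ still has 5 valence electrons.
Pulling an electron out of a noble-gas core costs far more than removing a remaining valence electron, so Li sits at the high end of IE_2.
Valence configurations: P⁺ [Ne]3s²3p², S⁺ [Ne]3s²3p³.
The numbers (kJ/mol): P 1907, Li 7298, S 2252.
Overall IE_2 order: P < S < Li.

Li > S > P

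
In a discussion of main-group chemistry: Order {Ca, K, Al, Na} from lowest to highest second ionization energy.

Ca < Al < K < Na

The second ionization energy removes an electron from the +1 ion. For each element: Ca⁺ still has 1 valence electron; K⁺ is the bare [Ar] core; Al⁺ still has 2 valence electrons; Na⁺ is the bare [Ne] core.
Pulling an electron out of a noble-gas core costs far more than removing a remaining valence electron, so K and Na sit at the high end of IE_2.
Valence configurations: Ca⁺ [Ar]4s¹, Al⁺ [Ne]3s².
Tabulated IE_2 (kJ/mol): Ca 1145, K 3052, Al 1817, Na 4562.
Overall IE_2 order: Ca < Al < K < Na.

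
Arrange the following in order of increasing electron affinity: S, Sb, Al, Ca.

Ca < Al < Sb < S

Adding an electron releases more energy for atoms nearer the top right (short of the noble gases).
These span different periods and groups, so the two trends combine.
Al > Ca: relative to Ca, both the across-period and down-group shifts push Al's electron affinity up.
Sb > Al: the two effects oppose for this pair; the across-period effect wins (103 vs 42 kJ/mol).
S > Sb: both effects reinforce here, so S is clearly the higher of the two.
Tabulated electron affinity (kJ/mol): Al 42, S 200, Ca 2, Sb 103.
So from lowest to highest: Ca < Al < Sb < S.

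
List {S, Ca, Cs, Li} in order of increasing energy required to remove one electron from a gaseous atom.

Li is in period 2, group 1; S is in period 3, group 16; Ca is in period 4, group 2; Cs is in period 6, group 1.
First ionization energy rises across a period (greater Z_eff holds electrons more tightly) and falls down a group (valence electrons are farther from the nucleus).
Here both period and group differ, so the two effects have to be weighed against each other.
Li > Cs: Li sits above Cs in group 1, so the down-group effect alone puts Li higher.
Ca > Li: the two effects oppose for this pair; the across-period effect wins (590 vs 520 kJ/mol).
S > Ca: relative to Ca, both the across-period and down-group shifts push S's first ionization energy up.
For reference (kJ/mol): Li 520, S 1000, Ca 590, Cs 376.
So from lowest to highest: Cs < Li < Ca < S.

Cs, Li, Ca, S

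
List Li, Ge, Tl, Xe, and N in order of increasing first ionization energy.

Li, Tl, Ge, Xe, N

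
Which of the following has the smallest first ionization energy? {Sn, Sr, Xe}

Sr

Sr is in period 5, group 2; Sn is in period 5, group 14; Xe is in period 5, group 18.
First ionization energy rises across a period (greater Z_eff holds electrons more tightly) and falls down a group (valence electrons are farther from the nucleus).
All lie in period 5, so first ionization energy increases left to right.
The smallest first ionization energy among these belongs to Sr.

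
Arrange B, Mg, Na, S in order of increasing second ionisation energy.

The second ionization energy removes an electron from the +1 ion. For each element: B⁺ still has 2 valence electrons; Mg⁺ still has 1 valence electron; Na⁺ is the bare [Ne] core; S⁺ still has 5 valence electrons.
Pulling an electron out of a noble-gas core costs far more than removing a remaining valence electron, so Na sits at the high end of IE_2.
Valence configurations: B⁺ [He]2s², Mg⁺ [Ne]3s¹, S⁺ [Ne]3s²3p³.
The numbers (kJ/mol): B 2427, Mg 1451, Na 4562, S 2252.
Overall IE_2 order: Mg < S < B < Na.

Mg < S < B < Na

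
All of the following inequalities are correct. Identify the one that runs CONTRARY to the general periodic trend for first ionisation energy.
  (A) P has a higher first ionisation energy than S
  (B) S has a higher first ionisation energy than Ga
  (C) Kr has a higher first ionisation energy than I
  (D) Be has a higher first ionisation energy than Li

(A)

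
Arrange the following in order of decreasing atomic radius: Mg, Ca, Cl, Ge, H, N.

H is in period 1, group 1; N is in period 2, group 15; Mg is in period 3, group 2; Cl is in period 3, group 17; Ca is in period 4, group 2; Ge is in period 4, group 14.
Radius decreases left→right (rising Z_eff, same n) and increases top→bottom (higher n).
Here both period and group differ, so the two effects have to be weighed against each other.
N > H: period and group pull opposite ways; the down-group shift dominates (71 vs 32 pm).
Cl > N: period and group pull opposite ways; the down-group shift dominates (99 vs 71 pm).
Ge > Cl: both effects reinforce here, so Ge is clearly the larger of the two.
Mg > Ge: the two effects oppose for this pair; the across-period effect wins (139 vs 121 pm).
Ca > Mg: they share group 2; the group trend gives Ca the larger value.
For reference (pm): H 32, N 71, Mg 139, Cl 99, Ca 171, Ge 121.
So from largest to smallest: Ca > Mg > Ge > Cl > N > H.

Ca > Mg > Ge > Cl > N > H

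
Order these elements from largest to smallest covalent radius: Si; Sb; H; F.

Sb, Si, F, H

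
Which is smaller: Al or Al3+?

Al3+

Forming Al3+ removes 3 electrons from Al. Fewer electrons for the same nuclear charge means less shielding and a higher Z_eff on the remaining electrons, and for main-group metals the entire outer shell is lost.
A cation is smaller than its parent atom: Al3+ < Al.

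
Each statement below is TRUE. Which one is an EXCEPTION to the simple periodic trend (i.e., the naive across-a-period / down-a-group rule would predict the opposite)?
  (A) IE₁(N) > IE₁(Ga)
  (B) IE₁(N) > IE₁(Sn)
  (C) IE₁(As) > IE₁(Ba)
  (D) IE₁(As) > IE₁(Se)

The general trend: first ionization energy increases across a period and decreases down a group.
(A) N (period 2, group 15) vs Ga (period 4, group 13): the stated order agrees with the simple trend.
(B) N (period 2, group 15) vs Sn (period 5, group 14): the stated order agrees with the simple trend.
(C) As (period 4, group 15) vs Ba (period 6, group 2): the stated order agrees with the simple trend.
(D) As (period 4, group 15) vs Se (period 4, group 16): the stated order contradicts the simple trend.
The exception is (D): Se (4p⁴) ionizes more easily than half-filled As (4p³).

(D)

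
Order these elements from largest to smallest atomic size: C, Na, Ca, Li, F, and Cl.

Li is in period 2, group 1; C is in period 2, group 14; F is in period 2, group 17; Na is in period 3, group 1; Cl is in period 3, group 17; Ca is in period 4, group 2.
Radius decreases left→right (rising Z_eff, same n) and increases top→bottom (higher n).
Here both period and group differ, so the two effects have to be weighed against each other.
C > F: C lies to the left of F in period 2, so the across-period effect alone puts C larger.
Cl > C: the two effects oppose for this pair; the down-group effect wins (99 vs 75 pm).
Li > Cl: the two effects oppose for this pair; the across-period effect wins (133 vs 99 pm).
Na > Li: Na sits below Li in group 1, so the down-group effect alone puts Na larger.
Ca > Na: the two effects oppose for this pair; the down-group effect wins (171 vs 155 pm).
Tabulated atomic radius (pm): Li 133, C 75, F 64, Na 155, Cl 99, Ca 171.
So from largest to smallest: Ca > Na > Li > Cl > C > F.

Ca > Na > Li > Cl > C > F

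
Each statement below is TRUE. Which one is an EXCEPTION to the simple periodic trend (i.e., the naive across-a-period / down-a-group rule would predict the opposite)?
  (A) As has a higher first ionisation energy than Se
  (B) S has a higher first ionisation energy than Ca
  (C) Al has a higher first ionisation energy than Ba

The general trend: first ionisation energy increases across a period and decreases down a group.
(A) As (period 4, group 15) vs Se (period 4, group 16): the stated order contradicts the simple trend.
(B) S (period 3, group 16) vs Ca (period 4, group 2): the stated order agrees with the simple trend.
(C) Al (period 3, group 13) vs Ba (period 6, group 2): the stated order agrees with the simple trend.
The exception is (A): Se (4p⁴) ionizes more easily than half-filled As (4p³).

(A)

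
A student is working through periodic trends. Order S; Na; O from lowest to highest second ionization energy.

S < O < Na

The second ionization energy removes an electron from the +1 ion. For each element: S⁺ still has 5 valence electrons; Na⁺ is the bare [Ne] core; O⁺ still has 5 valence electrons.
Breaking into a closed-shell core is much more expensive than removing a leftover valence electron — Na has the largest IE_2 here.
Valence configurations: S⁺ [Ne]3s²3p³, O⁺ [He]2s²2p³.
Tabulated IE_2 (kJ/mol): S 2252, Na 4562, O 3388.
Putting it together, IE_2: S < O < Na.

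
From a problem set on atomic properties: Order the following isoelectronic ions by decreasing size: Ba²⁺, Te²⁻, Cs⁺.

All of these have 54 electrons, so size is governed by nuclear charge alone: the more protons, the stronger the pull on the same electron cloud, and the smaller the ion.
Nuclear charges: Ba²⁺ (Z=56), Cs⁺ (Z=55), Te²⁻ (Z=52).
Largest to smallest: Te²⁻ > Cs⁺ > Ba²⁺.

Te²⁻ > Cs⁺ > Ba²⁺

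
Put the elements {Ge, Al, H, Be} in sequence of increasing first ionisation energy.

Al < Ge < Be < H

IE₁ increases left→right with effective nuclear charge and decreases top→bottom as the valence shell moves farther out.
These sit on a diagonal, where the across-period and down-group effects partly cancel.
Ge > Al: period and group pull opposite ways; the across-period shift dominates (762 vs 578 kJ/mol).
Be > Ge: period and group pull opposite ways; the down-group shift dominates (900 vs 762 kJ/mol).
H > Be: the two effects oppose for this pair; the down-group effect wins (1312 vs 900 kJ/mol).
For reference (kJ/mol): H 1312, Be 900, Al 578, Ge 762.
So from lowest to highest: Al < Ge < Be < H.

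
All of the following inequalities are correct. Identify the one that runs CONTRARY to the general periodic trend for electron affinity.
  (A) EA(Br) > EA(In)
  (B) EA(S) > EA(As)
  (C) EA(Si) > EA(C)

The general trend: electron affinity increases across a period and decreases down a group.
(A) Br (period 4, group 17) vs In (period 5, group 13): the stated order agrees with the simple trend.
(B) S (period 3, group 16) vs As (period 4, group 15): the stated order agrees with the simple trend.
(C) Si (period 3, group 14) vs C (period 2, group 14): the stated order contradicts the simple trend.
The exception is (C): Si's larger, more diffuse 3p orbitals accept an added electron slightly more readily than C's compact 2p.

(C)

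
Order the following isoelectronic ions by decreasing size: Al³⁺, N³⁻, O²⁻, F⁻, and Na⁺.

N³⁻ > O²⁻ > F⁻ > Na⁺ > Al³⁺

All of these have 10 electrons, so size is governed by nuclear charge alone: the more protons, the stronger the pull on the same electron cloud, and the smaller the ion.
Nuclear charges: Al³⁺ (Z=13), Na⁺ (Z=11), F⁻ (Z=9), O²⁻ (Z=8), N³⁻ (Z=7).
Largest to smallest: N³⁻ > O²⁻ > F⁻ > Na⁺ > Al³⁺.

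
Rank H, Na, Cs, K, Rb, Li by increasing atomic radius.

H, Li, Na, K, Rb, Cs

H is in period 1, group 1; Li is in period 2, group 1; Na is in period 3, group 1; K is in period 4, group 1; Rb is in period 5, group 1; Cs is in period 6, group 1.
Radius decreases left→right (rising Z_eff, same n) and increases top→bottom (higher n).
All are in group 1, so atomic radius increases down the group.
So from smallest to largest: H < Li < Na < K < Rb < Cs.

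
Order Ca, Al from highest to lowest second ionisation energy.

IE_2 is the cost of taking one more electron from the +1 cation: Ca⁺ still has 1 valence electron; Al⁺ still has 2 valence electrons.
All are still removing valence electrons, so compare the +1 ions as you would atoms: IE_2 generally rises across a period (higher Z_eff) and falls down a group (larger shell), subject to the usual subshell exceptions.
Valence configurations: Ca⁺ [Ar]4s¹, Al⁺ [Ne]3s².
The numbers (kJ/mol): Ca 1145, Al 1817.
Overall IE_2 order: Ca < Al.

Al > Ca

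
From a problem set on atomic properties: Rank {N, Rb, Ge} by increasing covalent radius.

N, Ge, Rb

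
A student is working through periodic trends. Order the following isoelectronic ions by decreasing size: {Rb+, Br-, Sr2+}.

Br- > Rb+ > Sr2+

All of these have 36 electrons, so size is governed by nuclear charge alone: the more protons, the stronger the pull on the same electron cloud, and the smaller the ion.
Nuclear charges: Sr2+ (Z=38), Rb+ (Z=37), Br- (Z=35).
Largest to smallest: Br- > Rb+ > Sr2+.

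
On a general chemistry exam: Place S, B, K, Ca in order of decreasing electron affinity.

B is in period 2, group 13; S is in period 3, group 16; K is in period 4, group 1; Ca is in period 4, group 2.
EA tends to increase across a period and decrease down a group, though the pattern is less regular than for IE or radius.
These span different periods and groups, so the two trends combine.
B > Ca: relative to Ca, both the across-period and down-group shifts push B's electron affinity up.
K > B: this pair runs against the simple trend — see the exception note.
S > K: both effects reinforce here, so S is clearly the higher of the two.
Note the exception: K has a higher electron affinity than B, contrary to the simple trend — B's ns²np¹ configuration gives only a small electron affinity — the sparsely filled np subshell binds an added electron weakly.
Note the exception: K has a higher electron affinity than Ca, contrary to the simple trend — adding an electron to Ca (ns²) has to open a new, higher-energy np subshell, which is unfavourable.
Tabulated electron affinity (kJ/mol): B 27, S 200, K 48, Ca 2.
So from highest to lowest: S > K > B > Ca.

S, K, B, Ca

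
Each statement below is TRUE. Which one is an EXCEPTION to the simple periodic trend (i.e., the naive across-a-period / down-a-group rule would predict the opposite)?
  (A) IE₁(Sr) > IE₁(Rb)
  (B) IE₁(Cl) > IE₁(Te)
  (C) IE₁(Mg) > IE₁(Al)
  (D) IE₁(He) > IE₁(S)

The general trend: first ionisation energy increases across a period and decreases down a group.
(A) Sr (period 5, group 2) vs Rb (period 5, group 1): the stated order agrees with the simple trend.
(B) Cl (period 3, group 17) vs Te (period 5, group 16): the stated order agrees with the simple trend.
(C) Mg (period 3, group 2) vs Al (period 3, group 13): the stated order contradicts the simple trend.
(D) He (period 1, group 18) vs S (period 3, group 16): the stated order agrees with the simple trend.
The exception is (C): Al's single 3p electron is easier to remove than one from Mg's filled 3s².

(C)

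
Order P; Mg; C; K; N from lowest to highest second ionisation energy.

Mg < P < C < N < K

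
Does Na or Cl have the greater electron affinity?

Cl

Atoms with high Z_eff and room in the valence shell (especially the halogens) have the most exothermic electron affinities.
All lie in period 3, so electron affinity increases left to right.
So Cl has the greater electron affinity (Cl > Na).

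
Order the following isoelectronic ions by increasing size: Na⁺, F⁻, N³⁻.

All of these have 10 electrons, so size is governed by nuclear charge alone: the more protons, the stronger the pull on the same electron cloud, and the smaller the ion.
Nuclear charges: Na⁺ (Z=11), F⁻ (Z=9), N³⁻ (Z=7).
Smallest to largest: Na⁺ < F⁻ < N³⁻.

Na⁺, F⁻, N³⁻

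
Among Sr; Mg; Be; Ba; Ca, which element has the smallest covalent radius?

Radius decreases left→right (rising Z_eff, same n) and increases top→bottom (higher n).
All are in group 2, so atomic radius increases down the group.
The smallest covalent radius among these belongs to Be.

Be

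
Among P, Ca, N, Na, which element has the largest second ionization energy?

IE_2 is the cost of taking one more electron from the +1 cation: P⁺ still has 4 valence electrons; Ca⁺ still has 1 valence electron; N⁺ still has 4 valence electrons; Na⁺ is the bare [Ne] core.
Breaking into a closed-shell core is much more expensive than removing a leftover valence electron — Na has the largest IE_2 here.
Valence configurations: P⁺ [Ne]3s²3p², Ca⁺ [Ar]4s¹, N⁺ [He]2s²2p².
Tabulated IE_2 (kJ/mol): P 1907, Ca 1145, N 2856, Na 4562.
So the second ionization energies run Ca < P < N < Na.

Na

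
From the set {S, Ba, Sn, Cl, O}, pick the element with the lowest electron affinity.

O is in period 2, group 16; S is in period 3, group 16; Cl is in period 3, group 17; Sn is in period 5, group 14; Ba is in period 6, group 2.
Adding an electron releases more energy for atoms nearer the top right (short of the noble gases).
Here both period and group differ, so the two effects have to be weighed against each other.
Sn > Ba: both effects reinforce here, so Sn is clearly the higher of the two.
O > Sn: relative to Sn, both the across-period and down-group shifts push O's electron affinity up.
S > O: this pair runs against the simple trend — see the exception note.
Cl > S: both are in period 3; the period trend gives Cl the larger value.
Note the exception: S has a higher electron affinity than O, contrary to the simple trend — the compact 2p subshell of O repels the added electron more than S's larger 3p does.
For reference (kJ/mol): O 141, S 200, Cl 349, Sn 107, Ba 14.
The lowest electron affinity among these belongs to Ba.

Ba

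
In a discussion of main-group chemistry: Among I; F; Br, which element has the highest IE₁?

F is in period 2, group 17; Br is in period 4, group 17; I is in period 5, group 17.
Across a period the outer electron is held more tightly (higher IE₁); down a group it sits in a higher shell, more shielded, and comes off more easily.
All are in group 17, so first ionization energy increases up the group.
The highest IE₁ among these belongs to F.

F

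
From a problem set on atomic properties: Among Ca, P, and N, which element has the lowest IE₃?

P

Consider each +2 ion: Ca²⁺ is the bare [Ar] core; P²⁺ still has 3 valence electrons; N²⁺ still has 3 valence electrons.
Core electrons are held far more tightly than valence electrons, so Ca tops the IE_3 order.
Valence configurations: P²⁺ [Ne]3s²3p¹, N²⁺ [He]2s²2p¹.
Approximate IE_3 values (kJ/mol): Ca 4912, P 2914, N 4578.
So the third ionization energies run P < N < Ca.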